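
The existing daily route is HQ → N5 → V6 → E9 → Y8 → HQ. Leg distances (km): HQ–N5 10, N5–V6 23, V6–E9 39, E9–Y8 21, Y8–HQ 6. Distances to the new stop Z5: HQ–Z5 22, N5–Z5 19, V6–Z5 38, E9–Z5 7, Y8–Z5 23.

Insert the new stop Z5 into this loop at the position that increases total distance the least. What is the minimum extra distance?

Minimum extra distance: 6 km, inserting Z5 between V6 and E9.

Insertion cost between consecutive stops i–j is d(i,Z5) + d(Z5,j) − d(i,j):
  between HQ and N5: 22 + 19 − 10 = 31
  between N5 and V6: 19 + 38 − 23 = 34
  between V6 and E9: 38 + 7 − 39 = 6
  between E9 and Y8: 7 + 23 − 21 = 9
  between Y8 and HQ: 23 + 22 − 6 = 39
Cheapest insertion is between V6 and E9, adding 6.
New total = 99 + 6 = 105.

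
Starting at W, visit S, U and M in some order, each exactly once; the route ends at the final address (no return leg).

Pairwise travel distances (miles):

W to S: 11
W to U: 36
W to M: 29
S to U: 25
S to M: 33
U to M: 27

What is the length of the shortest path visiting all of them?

There are 3! = 6 possible orderings.
W - S - U - M: 11+25+27 = 63
W - S - M - U: 11+33+27 = 71
W - U - S - M: 36+25+33 = 94
W - U - M - S: 36+27+33 = 96
W - M - S - U: 29+33+25 = 87
W - M - U - S: 29+27+25 = 81
The minimum is 63.
One shortest path: W → S → U → M.

Minimum one-way distance = 63 miles.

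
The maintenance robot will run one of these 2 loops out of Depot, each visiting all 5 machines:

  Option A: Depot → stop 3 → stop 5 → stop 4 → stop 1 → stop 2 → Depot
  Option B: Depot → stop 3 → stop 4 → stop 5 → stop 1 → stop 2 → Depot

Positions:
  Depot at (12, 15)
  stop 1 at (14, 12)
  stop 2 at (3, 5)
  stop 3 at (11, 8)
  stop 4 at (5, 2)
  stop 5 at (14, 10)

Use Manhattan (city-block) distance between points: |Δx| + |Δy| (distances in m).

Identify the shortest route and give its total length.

Option A: 8 + 5 + 17 + 19 + 18 + 19 = 86
Option B: 8 + 12 + 17 + 2 + 18 + 19 = 76

76 m — Option B is the shortest.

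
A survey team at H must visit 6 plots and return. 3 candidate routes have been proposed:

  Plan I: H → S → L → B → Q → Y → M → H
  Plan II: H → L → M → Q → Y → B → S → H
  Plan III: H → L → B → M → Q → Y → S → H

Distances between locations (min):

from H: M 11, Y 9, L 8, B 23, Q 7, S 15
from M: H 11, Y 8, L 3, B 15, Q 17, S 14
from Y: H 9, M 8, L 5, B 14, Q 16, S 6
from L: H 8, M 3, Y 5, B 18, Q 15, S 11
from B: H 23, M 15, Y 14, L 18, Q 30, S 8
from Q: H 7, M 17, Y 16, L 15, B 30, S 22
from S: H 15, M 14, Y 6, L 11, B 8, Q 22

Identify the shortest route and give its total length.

81 min — Plan II is the shortest.

Plan I: 15 + 11 + 18 + 30 + 16 + 8 + 11 = 109
Plan II: 8 + 3 + 17 + 16 + 14 + 8 + 15 = 81
Plan III: 8 + 18 + 15 + 17 + 16 + 6 + 15 = 95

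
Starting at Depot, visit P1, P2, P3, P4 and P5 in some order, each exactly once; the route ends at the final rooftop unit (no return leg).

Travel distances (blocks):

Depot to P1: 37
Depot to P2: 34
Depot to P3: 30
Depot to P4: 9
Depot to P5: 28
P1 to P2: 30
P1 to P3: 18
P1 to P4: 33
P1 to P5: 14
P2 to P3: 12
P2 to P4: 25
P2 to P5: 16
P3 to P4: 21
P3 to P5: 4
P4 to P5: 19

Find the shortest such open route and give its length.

Shortest open route: 64 blocks.

There are 5! = 120 possible orderings.
Depot → P1 → P2 → P3 → P4 → P5: 37+30+12+21+19 = 119
Depot → P1 → P2 → P3 → P5 → P4: 37+30+12+4+19 = 102
Depot → P1 → P2 → P4 → P3 → P5: 37+30+25+21+4 = 117
Depot → P1 → P2 → P4 → P5 → P3: 37+30+25+19+4 = 115
Depot → P1 → P2 → P5 → P3 → P4: 37+30+16+4+21 = 108
Depot → P1 → P2 → P5 → P4 → P3: 37+30+16+19+21 = 123
Depot → P1 → P3 → P2 → P4 → P5: 37+18+12+25+19 = 111
Depot → P1 → P3 → P2 → P5 → P4: 37+18+12+16+19 = 102
Depot → P1 → P3 → P4 → P2 → P5: 37+18+21+25+16 = 117
Depot → P1 → P3 → P4 → P5 → P2: 37+18+21+19+16 = 111
Depot → P1 → P3 → P5 → P2 → P4: 37+18+4+16+25 = 100
Depot → P1 → P3 → P5 → P4 → P2: 37+18+4+19+25 = 103
Depot → P1 → P4 → P2 → P3 → P5: 37+33+25+12+4 = 111
Depot → P1 → P4 → P2 → P5 → P3: 37+33+25+16+4 = 115
… (106 more)
Depot → P4 → P2 → P3 → P5 → P1: 9+25+12+4+14 = 64  ← best
The minimum is 64.
One shortest path: Depot → P4 → P2 → P3 → P5 → P1.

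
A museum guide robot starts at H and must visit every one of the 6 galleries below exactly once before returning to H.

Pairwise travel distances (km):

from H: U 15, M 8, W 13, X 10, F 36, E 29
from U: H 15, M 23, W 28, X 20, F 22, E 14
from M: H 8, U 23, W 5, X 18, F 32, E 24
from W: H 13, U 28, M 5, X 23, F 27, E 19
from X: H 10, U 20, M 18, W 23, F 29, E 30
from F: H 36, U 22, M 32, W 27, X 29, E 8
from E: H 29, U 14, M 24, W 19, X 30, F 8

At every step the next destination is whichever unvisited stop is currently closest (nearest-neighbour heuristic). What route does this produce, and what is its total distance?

Total distance 92 km via the nearest-neighbour route H → M → W → E → F → U → X → H.

At H the remaining stops are M 8, X 10, W 13, U 15, E 29, F 36; go to M.
At M the remaining stops are W 5, X 18, U 23, E 24, F 32; go to W.
At W the remaining stops are E 19, X 23, F 27, U 28; go to E.
At E the remaining stops are F 8, U 14, X 30; go to F.
At F the remaining stops are U 22, X 29; go to U.
At U the remaining stops are X 20; go to X.
Return X→H: 10.
Total = 8 + 5 + 19 + 8 + 22 + 20 + 10 = 92.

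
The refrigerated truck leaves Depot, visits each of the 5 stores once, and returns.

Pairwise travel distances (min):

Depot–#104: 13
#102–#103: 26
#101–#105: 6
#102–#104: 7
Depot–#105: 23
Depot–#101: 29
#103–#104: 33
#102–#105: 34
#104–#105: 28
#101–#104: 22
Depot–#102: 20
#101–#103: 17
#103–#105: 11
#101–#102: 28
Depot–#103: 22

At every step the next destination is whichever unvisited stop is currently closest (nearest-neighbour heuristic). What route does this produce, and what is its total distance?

Total distance 92 min via the nearest-neighbour route Depot → #104 → #102 → #103 → #105 → #101 → Depot.

At Depot the remaining stops are #104 13, #102 20, #103 22, #105 23, #101 29; go to #104.
At #104 the remaining stops are #102 7, #101 22, #105 28, #103 33; go to #102.
At #102 the remaining stops are #103 26, #101 28, #105 34; go to #103.
At #103 the remaining stops are #105 11, #101 17; go to #105.
At #105 the remaining stops are #101 6; go to #101.
Return #101→Depot: 29.
Total = 13 + 7 + 26 + 11 + 6 + 29 = 92.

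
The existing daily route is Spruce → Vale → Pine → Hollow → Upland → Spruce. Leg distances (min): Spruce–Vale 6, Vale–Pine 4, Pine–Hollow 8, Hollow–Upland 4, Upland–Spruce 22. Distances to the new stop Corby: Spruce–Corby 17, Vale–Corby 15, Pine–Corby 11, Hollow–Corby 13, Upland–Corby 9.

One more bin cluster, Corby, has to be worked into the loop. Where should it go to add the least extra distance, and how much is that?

Insertion cost between consecutive stops i–j is d(i,Corby) + d(Corby,j) − d(i,j):
  between Spruce and Vale: 17 + 15 − 6 = 26
  between Vale and Pine: 15 + 11 − 4 = 22
  between Pine and Hollow: 11 + 13 − 8 = 16
  between Hollow and Upland: 13 + 9 − 4 = 18
  between Upland and Spruce: 9 + 17 − 22 = 4
Cheapest insertion is between Upland and Spruce, adding 4.
New total = 44 + 4 = 48.

Adding 4 min by placing Corby on the Upland–Spruce leg.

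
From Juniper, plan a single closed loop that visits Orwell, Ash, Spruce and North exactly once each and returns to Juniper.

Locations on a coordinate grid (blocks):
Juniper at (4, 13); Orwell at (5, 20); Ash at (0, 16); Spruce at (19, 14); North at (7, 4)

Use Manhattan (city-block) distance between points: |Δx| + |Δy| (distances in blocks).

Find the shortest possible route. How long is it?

With 4 stops there are 4!/2 = 12 distinct round trips (a route and its reverse cost the same).
Juniper - Orwell - Ash - Spruce - North - Juniper: 8+9+21+22+12 = 72
Juniper - Orwell - Ash - North - Spruce - Juniper: 8+9+19+22+16 = 74
Juniper - Orwell - Spruce - Ash - North - Juniper: 8+20+21+19+12 = 80
Juniper - Orwell - Spruce - North - Ash - Juniper: 8+20+22+19+7 = 76
Juniper - Orwell - North - Ash - Spruce - Juniper: 8+18+19+21+16 = 82
Juniper - Orwell - North - Spruce - Ash - Juniper: 8+18+22+21+7 = 76
Juniper - Ash - Orwell - Spruce - North - Juniper: 7+9+20+22+12 = 70
Juniper - Ash - Orwell - North - Spruce - Juniper: 7+9+18+22+16 = 72
Juniper - Ash - Spruce - Orwell - North - Juniper: 7+21+20+18+12 = 78
Juniper - Ash - North - Orwell - Spruce - Juniper: 7+19+18+20+16 = 80
Juniper - Spruce - Orwell - Ash - North - Juniper: 16+20+9+19+12 = 76
Juniper - Spruce - Ash - Orwell - North - Juniper: 16+21+9+18+12 = 76
The minimum is 70.
One optimal route: Juniper → Ash → Orwell → Spruce → North → Juniper (or its reverse).

70 blocks — the shortest possible round trip.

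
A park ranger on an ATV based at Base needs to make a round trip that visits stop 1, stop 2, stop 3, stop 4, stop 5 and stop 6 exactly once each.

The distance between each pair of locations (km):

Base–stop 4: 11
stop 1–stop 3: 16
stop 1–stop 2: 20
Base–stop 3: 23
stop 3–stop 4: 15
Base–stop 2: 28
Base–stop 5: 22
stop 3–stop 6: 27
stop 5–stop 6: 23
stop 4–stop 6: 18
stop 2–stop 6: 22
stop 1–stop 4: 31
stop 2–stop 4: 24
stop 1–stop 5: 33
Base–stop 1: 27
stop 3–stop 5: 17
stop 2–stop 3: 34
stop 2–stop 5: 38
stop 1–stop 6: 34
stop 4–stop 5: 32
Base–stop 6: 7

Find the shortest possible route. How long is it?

Base → stop 1 → stop 2 → stop 3 → stop 4 → stop 5 → stop 6 → Base: 27+20+34+15+32+23+7 = 158
Base → stop 1 → stop 2 → stop 3 → stop 4 → stop 6 → stop 5 → Base: 27+20+34+15+18+23+22 = 159
Base → stop 1 → stop 2 → stop 3 → stop 5 → stop 4 → stop 6 → Base: 27+20+34+17+32+18+7 = 155
Base → stop 1 → stop 2 → stop 3 → stop 5 → stop 6 → stop 4 → Base: 27+20+34+17+23+18+11 = 150
Base → stop 1 → stop 2 → stop 3 → stop 6 → stop 4 → stop 5 → Base: 27+20+34+27+18+32+22 = 180
Base → stop 1 → stop 2 → stop 3 → stop 6 → stop 5 → stop 4 → Base: 27+20+34+27+23+32+11 = 174
Base → stop 1 → stop 2 → stop 4 → stop 3 → stop 5 → stop 6 → Base: 27+20+24+15+17+23+7 = 133
Base → stop 1 → stop 2 → stop 4 → stop 3 → stop 6 → stop 5 → Base: 27+20+24+15+27+23+22 = 158
… (352 more)
Base → stop 4 → stop 2 → stop 1 → stop 3 → stop 5 → stop 6 → Base: 11+24+20+16+17+23+7 = 118  ← best
The minimum is 118.
One optimal route: Base → stop 4 → stop 2 → stop 1 → stop 3 → stop 5 → stop 6 → Base (or its reverse).

Minimum total distance: 118 km.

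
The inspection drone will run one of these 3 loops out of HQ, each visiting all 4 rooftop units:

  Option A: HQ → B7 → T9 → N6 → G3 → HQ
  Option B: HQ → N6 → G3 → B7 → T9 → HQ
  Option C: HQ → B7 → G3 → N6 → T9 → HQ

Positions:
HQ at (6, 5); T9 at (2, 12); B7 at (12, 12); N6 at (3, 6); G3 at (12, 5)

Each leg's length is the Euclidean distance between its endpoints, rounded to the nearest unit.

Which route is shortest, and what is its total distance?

Shortest is Option B, total 37.

Option A: 9 + 10 + 6 + 9 + 6 = 40
Option B: 3 + 9 + 7 + 10 + 8 = 37
Option C: 9 + 7 + 9 + 6 + 8 = 39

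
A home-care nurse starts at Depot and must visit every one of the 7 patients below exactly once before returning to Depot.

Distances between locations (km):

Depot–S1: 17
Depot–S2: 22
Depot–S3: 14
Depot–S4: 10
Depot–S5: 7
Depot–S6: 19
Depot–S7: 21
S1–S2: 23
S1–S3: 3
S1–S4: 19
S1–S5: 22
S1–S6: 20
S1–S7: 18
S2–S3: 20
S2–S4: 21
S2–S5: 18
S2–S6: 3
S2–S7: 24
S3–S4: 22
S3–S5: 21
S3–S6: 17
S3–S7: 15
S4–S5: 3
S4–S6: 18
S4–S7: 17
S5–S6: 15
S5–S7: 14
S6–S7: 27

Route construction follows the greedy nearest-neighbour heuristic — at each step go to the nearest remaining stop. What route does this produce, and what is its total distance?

Nearest-neighbour total = 90 km; route Depot → S5 → S4 → S7 → S3 → S1 → S6 → S2 → Depot.

From Depot: distances to unvisited — S5=7, S4=10, S3=14, S1=17, S6=19, S7=21, S2=22. Nearest is S5 (7).
From S5: distances to unvisited — S4=3, S7=14, S6=15, S2=18, S3=21, S1=22. Nearest is S4 (3).
From S4: distances to unvisited — S7=17, S6=18, S1=19, S2=21, S3=22. Nearest is S7 (17).
From S7: distances to unvisited — S3=15, S1=18, S2=24, S6=27. Nearest is S3 (15).
From S3: distances to unvisited — S1=3, S6=17, S2=20. Nearest is S1 (3).
From S1: distances to unvisited — S6=20, S2=23. Nearest is S6 (20).
From S6: distances to unvisited — S2=3. Nearest is S2 (3).
Return S2→Depot: 22.
Total = 7 + 3 + 17 + 15 + 3 + 20 + 3 + 22 = 90.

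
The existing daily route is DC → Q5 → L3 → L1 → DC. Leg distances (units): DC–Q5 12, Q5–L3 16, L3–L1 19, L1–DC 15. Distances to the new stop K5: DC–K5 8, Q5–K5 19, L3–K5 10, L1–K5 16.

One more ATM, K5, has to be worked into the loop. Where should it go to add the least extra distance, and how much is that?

Insertion cost between consecutive stops i–j is d(i,K5) + d(K5,j) − d(i,j):
  between DC and Q5: 8 + 19 − 12 = 15
  between Q5 and L3: 19 + 10 − 16 = 13
  between L3 and L1: 10 + 16 − 19 = 7
  between L1 and DC: 16 + 8 − 15 = 9
Cheapest insertion is between L3 and L1, adding 7.
New total = 62 + 7 = 69.

Adding 7 by placing K5 on the L3–L1 leg.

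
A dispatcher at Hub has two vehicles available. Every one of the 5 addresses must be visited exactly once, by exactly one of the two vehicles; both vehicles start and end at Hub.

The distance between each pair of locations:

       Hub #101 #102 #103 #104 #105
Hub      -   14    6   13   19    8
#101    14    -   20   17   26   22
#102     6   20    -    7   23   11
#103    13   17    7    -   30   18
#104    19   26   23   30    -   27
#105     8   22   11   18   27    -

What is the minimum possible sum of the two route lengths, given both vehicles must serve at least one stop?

Minimum combined distance: 91.

Check every non-empty split of the stops between the two vehicles; for each half take its own optimal tour:
  {#101} + {#102, #103, #104, #105}: 28 + 75 = 103
  {#102} + {#101, #103, #104, #105}: 12 + 88 = 100
  {#101, #102} + {#103, #104, #105}: 40 + 75 = 115
  {#103} + {#101, #102, #104, #105}: 26 + 82 = 108
  {#101, #103} + {#102, #104, #105}: 44 + 61 = 105
  {#102, #103} + {#101, #104, #105}: 26 + 75 = 101
  … (15 splits in total)
  {#101, #102, #103, #104} + {#105}: 75 + 16 = 91  ← best
Best: vehicle 1 Hub → #102 → #103 → #101 → #104 → Hub = 75; vehicle 2 Hub → #105 → Hub = 16; combined 91.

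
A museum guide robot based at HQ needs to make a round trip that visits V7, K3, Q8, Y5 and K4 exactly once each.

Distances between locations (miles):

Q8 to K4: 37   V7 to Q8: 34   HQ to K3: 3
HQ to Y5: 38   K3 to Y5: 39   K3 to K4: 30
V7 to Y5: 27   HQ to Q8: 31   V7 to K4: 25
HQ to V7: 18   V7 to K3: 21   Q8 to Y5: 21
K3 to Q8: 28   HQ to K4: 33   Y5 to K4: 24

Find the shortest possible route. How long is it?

HQ - V7 - K3 - Q8 - Y5 - K4 - HQ: 18+21+28+21+24+33 = 145
HQ - V7 - K3 - Q8 - K4 - Y5 - HQ: 18+21+28+37+24+38 = 166
HQ - V7 - K3 - Y5 - Q8 - K4 - HQ: 18+21+39+21+37+33 = 169
HQ - V7 - K3 - Y5 - K4 - Q8 - HQ: 18+21+39+24+37+31 = 170
HQ - V7 - K3 - K4 - Q8 - Y5 - HQ: 18+21+30+37+21+38 = 165
HQ - V7 - K3 - K4 - Y5 - Q8 - HQ: 18+21+30+24+21+31 = 145
HQ - V7 - Q8 - K3 - Y5 - K4 - HQ: 18+34+28+39+24+33 = 176
HQ - V7 - Q8 - K3 - K4 - Y5 - HQ: 18+34+28+30+24+38 = 172
HQ - V7 - Q8 - Y5 - K3 - K4 - HQ: 18+34+21+39+30+33 = 175
HQ - V7 - Q8 - Y5 - K4 - K3 - HQ: 18+34+21+24+30+3 = 130
HQ - V7 - Q8 - K4 - K3 - Y5 - HQ: 18+34+37+30+39+38 = 196
HQ - V7 - Q8 - K4 - Y5 - K3 - HQ: 18+34+37+24+39+3 = 155
HQ - V7 - Y5 - K3 - Q8 - K4 - HQ: 18+27+39+28+37+33 = 182
HQ - V7 - Y5 - K3 - K4 - Q8 - HQ: 18+27+39+30+37+31 = 182
… (46 more)
HQ - V7 - K4 - Y5 - Q8 - K3 - HQ: 18+25+24+21+28+3 = 119  ← best
The minimum is 119.
One optimal route: HQ → V7 → K4 → Y5 → Q8 → K3 → HQ (or its reverse).

119 miles — the shortest possible round trip.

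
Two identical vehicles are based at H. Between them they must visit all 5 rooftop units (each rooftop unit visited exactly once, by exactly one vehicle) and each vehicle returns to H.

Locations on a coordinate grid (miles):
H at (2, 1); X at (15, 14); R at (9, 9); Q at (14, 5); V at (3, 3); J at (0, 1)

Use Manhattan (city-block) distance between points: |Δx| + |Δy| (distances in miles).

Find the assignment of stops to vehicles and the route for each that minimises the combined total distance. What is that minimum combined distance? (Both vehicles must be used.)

Minimum combined distance: 56 miles.

Check every non-empty split of the stops between the two vehicles; for each half take its own optimal tour:
  {X} + {R, Q, V, J}: 52 + 44 = 96
  {R} + {X, Q, V, J}: 30 + 56 = 86
  {X, R} + {Q, V, J}: 52 + 36 = 88
  {Q} + {X, R, V, J}: 32 + 56 = 88
  {X, Q} + {R, V, J}: 52 + 34 = 86
  {R, Q} + {X, V, J}: 40 + 56 = 96
  … (15 splits in total)
  {X, R, Q, V} + {J}: 52 + 4 = 56  ← best
Best: vehicle 1 H → R → X → Q → V → H = 52; vehicle 2 H → J → H = 4; combined 56.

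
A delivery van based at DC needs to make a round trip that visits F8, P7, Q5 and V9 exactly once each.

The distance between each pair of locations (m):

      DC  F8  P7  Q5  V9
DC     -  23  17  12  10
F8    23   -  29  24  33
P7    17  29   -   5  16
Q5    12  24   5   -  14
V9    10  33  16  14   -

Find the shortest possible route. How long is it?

Shortest round trip = 78 m.

With 4 stops there are 4!/2 = 12 distinct round trips (a route and its reverse cost the same).
DC - F8 - P7 - Q5 - V9 - DC: 23+29+5+14+10 = 81
DC - F8 - P7 - V9 - Q5 - DC: 23+29+16+14+12 = 94
DC - F8 - Q5 - P7 - V9 - DC: 23+24+5+16+10 = 78
DC - F8 - Q5 - V9 - P7 - DC: 23+24+14+16+17 = 94
DC - F8 - V9 - P7 - Q5 - DC: 23+33+16+5+12 = 89
DC - F8 - V9 - Q5 - P7 - DC: 23+33+14+5+17 = 92
DC - P7 - F8 - Q5 - V9 - DC: 17+29+24+14+10 = 94
DC - P7 - F8 - V9 - Q5 - DC: 17+29+33+14+12 = 105
DC - P7 - Q5 - F8 - V9 - DC: 17+5+24+33+10 = 89
DC - P7 - V9 - F8 - Q5 - DC: 17+16+33+24+12 = 102
DC - Q5 - F8 - P7 - V9 - DC: 12+24+29+16+10 = 91
DC - Q5 - P7 - F8 - V9 - DC: 12+5+29+33+10 = 89
The minimum is 78.
One optimal route: DC → F8 → Q5 → P7 → V9 → DC (or its reverse).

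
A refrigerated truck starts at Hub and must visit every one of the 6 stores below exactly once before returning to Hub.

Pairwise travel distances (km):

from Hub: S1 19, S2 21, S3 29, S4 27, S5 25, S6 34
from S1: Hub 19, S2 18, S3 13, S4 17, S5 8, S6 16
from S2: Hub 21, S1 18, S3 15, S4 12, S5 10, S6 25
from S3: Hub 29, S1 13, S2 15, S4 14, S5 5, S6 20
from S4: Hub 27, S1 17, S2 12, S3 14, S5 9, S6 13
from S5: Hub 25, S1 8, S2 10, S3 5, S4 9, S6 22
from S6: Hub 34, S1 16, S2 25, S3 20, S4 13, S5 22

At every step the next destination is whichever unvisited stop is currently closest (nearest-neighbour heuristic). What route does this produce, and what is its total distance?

At Hub the remaining stops are S1 19, S2 21, S5 25, S4 27, S3 29, S6 34; go to S1.
At S1 the remaining stops are S5 8, S3 13, S6 16, S4 17, S2 18; go to S5.
At S5 the remaining stops are S3 5, S4 9, S2 10, S6 22; go to S3.
At S3 the remaining stops are S4 14, S2 15, S6 20; go to S4.
At S4 the remaining stops are S2 12, S6 13; go to S2.
At S2 the remaining stops are S6 25; go to S6.
Return S6→Hub: 34.
Total = 19 + 8 + 5 + 14 + 12 + 25 + 34 = 117.

Nearest-neighbour total = 117 km; route Hub → S1 → S5 → S3 → S4 → S2 → S6 → Hub.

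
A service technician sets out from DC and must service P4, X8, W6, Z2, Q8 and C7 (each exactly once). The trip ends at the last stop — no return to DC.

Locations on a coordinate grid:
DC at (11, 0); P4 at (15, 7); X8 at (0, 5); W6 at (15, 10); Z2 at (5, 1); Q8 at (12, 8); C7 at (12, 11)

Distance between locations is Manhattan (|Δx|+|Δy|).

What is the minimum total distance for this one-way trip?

There are 6! = 720 possible orderings.
DC - P4 - X8 - W6 - Z2 - Q8 - C7: 11+17+20+19+14+3 = 84
DC - P4 - X8 - W6 - Z2 - C7 - Q8: 11+17+20+19+17+3 = 87
DC - P4 - X8 - W6 - Q8 - Z2 - C7: 11+17+20+5+14+17 = 84
DC - P4 - X8 - W6 - Q8 - C7 - Z2: 11+17+20+5+3+17 = 73
DC - P4 - X8 - W6 - C7 - Z2 - Q8: 11+17+20+4+17+14 = 83
DC - P4 - X8 - W6 - C7 - Q8 - Z2: 11+17+20+4+3+14 = 69
DC - P4 - X8 - Z2 - W6 - Q8 - C7: 11+17+9+19+5+3 = 64
DC - P4 - X8 - Z2 - W6 - C7 - Q8: 11+17+9+19+4+3 = 63
… (712 more)
DC - Z2 - X8 - Q8 - C7 - W6 - P4: 7+9+15+3+4+3 = 41  ← best
The minimum is 41.
One shortest path: DC → Z2 → X8 → Q8 → C7 → W6 → P4.

Minimum one-way distance = 41.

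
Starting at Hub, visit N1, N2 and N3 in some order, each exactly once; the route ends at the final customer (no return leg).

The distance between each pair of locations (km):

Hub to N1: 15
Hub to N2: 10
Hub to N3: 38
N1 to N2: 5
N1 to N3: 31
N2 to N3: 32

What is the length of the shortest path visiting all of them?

There are 3! = 6 possible orderings.
Hub→N1→N2→N3: 15+5+32 = 52
Hub→N1→N3→N2: 15+31+32 = 78
Hub→N2→N1→N3: 10+5+31 = 46
Hub→N2→N3→N1: 10+32+31 = 73
Hub→N3→N1→N2: 38+31+5 = 74
Hub→N3→N2→N1: 38+32+5 = 75
The minimum is 46.
One shortest path: Hub → N2 → N1 → N3.

46 km — the minimum one-way total.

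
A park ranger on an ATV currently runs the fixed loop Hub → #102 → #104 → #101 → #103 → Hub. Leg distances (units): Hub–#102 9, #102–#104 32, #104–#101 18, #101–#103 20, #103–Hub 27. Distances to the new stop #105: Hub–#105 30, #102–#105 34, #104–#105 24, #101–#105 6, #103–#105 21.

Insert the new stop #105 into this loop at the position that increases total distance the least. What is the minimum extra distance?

Adding 7 by placing #105 on the #101–#103 leg.

Insertion cost between consecutive stops i–j is d(i,#105) + d(#105,j) − d(i,j):
  between Hub and #102: 30 + 34 − 9 = 55
  between #102 and #104: 34 + 24 − 32 = 26
  between #104 and #101: 24 + 6 − 18 = 12
  between #101 and #103: 6 + 21 − 20 = 7
  between #103 and Hub: 21 + 30 − 27 = 24
Cheapest insertion is between #101 and #103, adding 7.
New total = 106 + 7 = 113.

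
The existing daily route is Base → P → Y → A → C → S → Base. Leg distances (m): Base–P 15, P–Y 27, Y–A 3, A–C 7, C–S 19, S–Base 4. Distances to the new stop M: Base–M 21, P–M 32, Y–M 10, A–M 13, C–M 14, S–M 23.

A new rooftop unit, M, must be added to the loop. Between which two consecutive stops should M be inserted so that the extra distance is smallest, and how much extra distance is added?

Insertion cost between consecutive stops i–j is d(i,M) + d(M,j) − d(i,j):
  between Base and P: 21 + 32 − 15 = 38
  between P and Y: 32 + 10 − 27 = 15
  between Y and A: 10 + 13 − 3 = 20
  between A and C: 13 + 14 − 7 = 20
  between C and S: 14 + 23 − 19 = 18
  between S and Base: 23 + 21 − 4 = 40
Cheapest insertion is between P and Y, adding 15.
New total = 75 + 15 = 90.

Adding 15 m by placing M on the P–Y leg.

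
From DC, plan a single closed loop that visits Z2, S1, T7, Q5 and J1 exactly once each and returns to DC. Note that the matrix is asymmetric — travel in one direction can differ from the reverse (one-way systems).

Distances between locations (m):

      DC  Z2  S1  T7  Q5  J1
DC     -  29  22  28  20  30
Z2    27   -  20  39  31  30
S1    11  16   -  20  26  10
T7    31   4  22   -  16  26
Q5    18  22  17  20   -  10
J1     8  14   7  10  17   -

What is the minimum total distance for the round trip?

75 m — the shortest possible round trip.

DC - Z2 - S1 - T7 - Q5 - J1 - DC: 29+20+20+16+10+8 = 103
DC - Z2 - S1 - T7 - J1 - Q5 - DC: 29+20+20+26+17+18 = 130
DC - Z2 - S1 - Q5 - T7 - J1 - DC: 29+20+26+20+26+8 = 129
DC - Z2 - S1 - Q5 - J1 - T7 - DC: 29+20+26+10+10+31 = 126
DC - Z2 - S1 - J1 - T7 - Q5 - DC: 29+20+10+10+16+18 = 103
DC - Z2 - S1 - J1 - Q5 - T7 - DC: 29+20+10+17+20+31 = 127
DC - Z2 - T7 - S1 - Q5 - J1 - DC: 29+39+22+26+10+8 = 134
DC - Z2 - T7 - S1 - J1 - Q5 - DC: 29+39+22+10+17+18 = 135
DC - Z2 - T7 - Q5 - S1 - J1 - DC: 29+39+16+17+10+8 = 119
DC - Z2 - T7 - Q5 - J1 - S1 - DC: 29+39+16+10+7+11 = 112
DC - Z2 - T7 - J1 - S1 - Q5 - DC: 29+39+26+7+26+18 = 145
DC - Z2 - T7 - J1 - Q5 - S1 - DC: 29+39+26+17+17+11 = 139
DC - Z2 - Q5 - S1 - T7 - J1 - DC: 29+31+17+20+26+8 = 131
DC - Z2 - Q5 - S1 - J1 - T7 - DC: 29+31+17+10+10+31 = 128
… (106 more)
DC - Q5 - J1 - T7 - Z2 - S1 - DC: 20+10+10+4+20+11 = 75  ← best
The minimum is 75.
One optimal route: DC → Q5 → J1 → T7 → Z2 → S1 → DC.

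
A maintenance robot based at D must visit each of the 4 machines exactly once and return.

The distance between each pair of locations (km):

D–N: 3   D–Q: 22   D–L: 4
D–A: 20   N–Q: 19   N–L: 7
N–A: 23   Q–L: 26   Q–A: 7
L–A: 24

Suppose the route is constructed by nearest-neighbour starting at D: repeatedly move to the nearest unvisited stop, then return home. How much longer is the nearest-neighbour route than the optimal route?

The nearest-neighbour route is 6 km longer than optimal.

D: N=3, L=4, A=20, Q=22 ⇒ N
N: L=7, Q=19, A=23 ⇒ L
L: A=24, Q=26 ⇒ A
A: Q=7 ⇒ Q
NN route D → N → L → A → Q → D costs 63.
Optimal: D → N → Q → A → L → D costs 57 (by enumerating all 12 distinct tours).
Excess = 63 − 57 = 6.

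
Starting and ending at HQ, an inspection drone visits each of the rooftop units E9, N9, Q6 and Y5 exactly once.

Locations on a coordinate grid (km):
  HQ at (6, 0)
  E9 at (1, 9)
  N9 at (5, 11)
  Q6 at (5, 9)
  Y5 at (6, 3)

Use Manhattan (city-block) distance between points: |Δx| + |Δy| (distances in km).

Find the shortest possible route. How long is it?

Shortest round trip = 32 km.

There are 12 distinct closed tours to check (reversals are equivalent).
HQ-E9-N9-Q6-Y5-HQ: 14+6+2+7+3 = 32
HQ-E9-N9-Y5-Q6-HQ: 14+6+9+7+10 = 46
HQ-E9-Q6-N9-Y5-HQ: 14+4+2+9+3 = 32
HQ-E9-Q6-Y5-N9-HQ: 14+4+7+9+12 = 46
HQ-E9-Y5-N9-Q6-HQ: 14+11+9+2+10 = 46
HQ-E9-Y5-Q6-N9-HQ: 14+11+7+2+12 = 46
HQ-N9-E9-Q6-Y5-HQ: 12+6+4+7+3 = 32
HQ-N9-E9-Y5-Q6-HQ: 12+6+11+7+10 = 46
HQ-N9-Q6-E9-Y5-HQ: 12+2+4+11+3 = 32
HQ-N9-Y5-E9-Q6-HQ: 12+9+11+4+10 = 46
HQ-Q6-E9-N9-Y5-HQ: 10+4+6+9+3 = 32
HQ-Q6-N9-E9-Y5-HQ: 10+2+6+11+3 = 32
The minimum is 32.
One optimal route: HQ → E9 → N9 → Q6 → Y5 → HQ (or its reverse).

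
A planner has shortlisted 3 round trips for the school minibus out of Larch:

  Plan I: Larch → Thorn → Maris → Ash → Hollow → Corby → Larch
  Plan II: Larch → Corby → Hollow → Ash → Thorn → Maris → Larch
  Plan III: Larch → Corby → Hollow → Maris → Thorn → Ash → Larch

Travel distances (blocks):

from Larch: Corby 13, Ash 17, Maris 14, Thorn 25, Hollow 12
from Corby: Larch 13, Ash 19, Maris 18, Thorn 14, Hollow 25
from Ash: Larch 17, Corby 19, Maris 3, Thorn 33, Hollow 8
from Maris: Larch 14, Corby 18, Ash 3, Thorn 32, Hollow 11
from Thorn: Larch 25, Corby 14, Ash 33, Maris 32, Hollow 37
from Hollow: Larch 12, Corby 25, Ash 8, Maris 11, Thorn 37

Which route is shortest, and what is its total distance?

Plan I: 25 + 32 + 3 + 8 + 25 + 13 = 106
Plan II: 13 + 25 + 8 + 33 + 32 + 14 = 125
Plan III: 13 + 25 + 11 + 32 + 33 + 17 = 131

Shortest is Plan I, total 106 blocks.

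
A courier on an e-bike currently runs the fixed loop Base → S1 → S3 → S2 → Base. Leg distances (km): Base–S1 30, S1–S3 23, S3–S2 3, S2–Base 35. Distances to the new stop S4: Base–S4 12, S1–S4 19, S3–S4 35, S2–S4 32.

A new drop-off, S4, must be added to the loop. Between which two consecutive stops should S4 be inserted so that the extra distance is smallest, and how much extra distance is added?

Insertion cost between consecutive stops i–j is d(i,S4) + d(S4,j) − d(i,j):
  between Base and S1: 12 + 19 − 30 = 1
  between S1 and S3: 19 + 35 − 23 = 31
  between S3 and S2: 35 + 32 − 3 = 64
  between S2 and Base: 32 + 12 − 35 = 9
Cheapest insertion is between Base and S1, adding 1.
New total = 91 + 1 = 92.

Minimum extra distance: 1 km, inserting S4 between Base and S1.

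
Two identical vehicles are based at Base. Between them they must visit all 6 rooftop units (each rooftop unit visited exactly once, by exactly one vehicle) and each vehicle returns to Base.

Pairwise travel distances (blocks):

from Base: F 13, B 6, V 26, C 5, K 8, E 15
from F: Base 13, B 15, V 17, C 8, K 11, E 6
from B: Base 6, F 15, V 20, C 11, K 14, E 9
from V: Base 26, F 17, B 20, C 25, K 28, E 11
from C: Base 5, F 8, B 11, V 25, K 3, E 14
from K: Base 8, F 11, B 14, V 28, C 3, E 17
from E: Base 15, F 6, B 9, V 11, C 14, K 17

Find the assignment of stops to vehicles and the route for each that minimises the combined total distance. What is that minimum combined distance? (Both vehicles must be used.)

Minimum combined distance: 72 blocks.

Try each way of splitting the stops between the two vehicles (each non-empty) and, for each split, find the best tour for each vehicle:
  {F} + {B, V, C, K, E}: 26 + 62 = 88
  {B} + {F, V, C, K, E}: 12 + 62 = 74
  {F, B} + {V, C, K, E}: 34 + 62 = 96
  {V} + {F, B, C, K, E}: 52 + 40 = 92
  {F, V} + {B, C, K, E}: 56 + 40 = 96
  {B, V} + {F, C, K, E}: 52 + 40 = 92
  … (31 splits in total)
  {C} + {F, B, V, K, E}: 10 + 62 = 72  ← best
Best: vehicle 1 Base → C → Base = 10; vehicle 2 Base → B → V → E → F → K → Base = 62; combined 72.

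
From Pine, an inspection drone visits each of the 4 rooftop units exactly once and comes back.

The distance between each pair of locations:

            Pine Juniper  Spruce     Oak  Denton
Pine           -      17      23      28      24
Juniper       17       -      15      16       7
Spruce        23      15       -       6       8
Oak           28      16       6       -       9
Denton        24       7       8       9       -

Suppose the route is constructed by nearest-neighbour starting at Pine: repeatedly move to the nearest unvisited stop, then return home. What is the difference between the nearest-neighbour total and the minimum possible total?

Pine: Juniper=17, Spruce=23, Denton=24, Oak=28 ⇒ Juniper
Juniper: Denton=7, Spruce=15, Oak=16 ⇒ Denton
Denton: Spruce=8, Oak=9 ⇒ Spruce
Spruce: Oak=6 ⇒ Oak
NN route Pine → Juniper → Denton → Spruce → Oak → Pine costs 66.
Optimal: Pine → Juniper → Denton → Oak → Spruce → Pine costs 62 (by enumerating all 12 distinct tours).
Excess = 66 − 62 = 4.

4 longer than the optimal tour.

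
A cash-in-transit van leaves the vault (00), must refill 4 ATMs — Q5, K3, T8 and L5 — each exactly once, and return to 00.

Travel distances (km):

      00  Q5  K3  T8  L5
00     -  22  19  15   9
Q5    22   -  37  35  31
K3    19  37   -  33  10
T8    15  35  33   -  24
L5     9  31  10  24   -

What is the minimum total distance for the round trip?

Shortest round trip = 106 km.

There are 12 distinct closed tours to check (reversals are equivalent).
00→Q5→K3→T8→L5→00: 22+37+33+24+9 = 125
00→Q5→K3→L5→T8→00: 22+37+10+24+15 = 108
00→Q5→T8→K3→L5→00: 22+35+33+10+9 = 109
00→Q5→T8→L5→K3→00: 22+35+24+10+19 = 110
00→Q5→L5→K3→T8→00: 22+31+10+33+15 = 111
00→Q5→L5→T8→K3→00: 22+31+24+33+19 = 129
00→K3→Q5→T8→L5→00: 19+37+35+24+9 = 124
00→K3→Q5→L5→T8→00: 19+37+31+24+15 = 126
00→K3→T8→Q5→L5→00: 19+33+35+31+9 = 127
00→K3→L5→Q5→T8→00: 19+10+31+35+15 = 110
00→T8→Q5→K3→L5→00: 15+35+37+10+9 = 106
00→T8→K3→Q5→L5→00: 15+33+37+31+9 = 125
The minimum is 106.
One optimal route: 00 → T8 → Q5 → K3 → L5 → 00 (or its reverse).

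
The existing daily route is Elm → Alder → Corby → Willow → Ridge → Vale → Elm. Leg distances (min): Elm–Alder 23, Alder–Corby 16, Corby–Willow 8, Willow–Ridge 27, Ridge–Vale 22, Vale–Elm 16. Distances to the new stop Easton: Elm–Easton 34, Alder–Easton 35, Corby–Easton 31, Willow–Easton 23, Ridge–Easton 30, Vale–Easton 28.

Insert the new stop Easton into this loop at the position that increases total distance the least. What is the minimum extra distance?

Insertion cost between consecutive stops i–j is d(i,Easton) + d(Easton,j) − d(i,j):
  between Elm and Alder: 34 + 35 − 23 = 46
  between Alder and Corby: 35 + 31 − 16 = 50
  between Corby and Willow: 31 + 23 − 8 = 46
  between Willow and Ridge: 23 + 30 − 27 = 26
  between Ridge and Vale: 30 + 28 − 22 = 36
  between Vale and Elm: 28 + 34 − 16 = 46
Cheapest insertion is between Willow and Ridge, adding 26.
New total = 112 + 26 = 138.

+26 min — insert Easton between Willow and Ridge.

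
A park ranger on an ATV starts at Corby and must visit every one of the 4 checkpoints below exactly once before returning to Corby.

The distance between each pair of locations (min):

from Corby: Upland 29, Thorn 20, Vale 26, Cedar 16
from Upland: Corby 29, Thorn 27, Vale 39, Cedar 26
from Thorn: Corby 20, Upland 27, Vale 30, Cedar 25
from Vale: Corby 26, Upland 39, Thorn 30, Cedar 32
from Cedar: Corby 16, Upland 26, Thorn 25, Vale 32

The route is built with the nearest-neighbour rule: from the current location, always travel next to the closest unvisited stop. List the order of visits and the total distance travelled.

133 min along Corby → Cedar → Thorn → Upland → Vale → Corby.

From Corby: distances to unvisited — Cedar=16, Thorn=20, Vale=26, Upland=29. Nearest is Cedar (16).
From Cedar: distances to unvisited — Thorn=25, Upland=26, Vale=32. Nearest is Thorn (25).
From Thorn: distances to unvisited — Upland=27, Vale=30. Nearest is Upland (27).
From Upland: distances to unvisited — Vale=39. Nearest is Vale (39).
Return Vale→Corby: 26.
Total = 16 + 25 + 27 + 39 + 26 = 133.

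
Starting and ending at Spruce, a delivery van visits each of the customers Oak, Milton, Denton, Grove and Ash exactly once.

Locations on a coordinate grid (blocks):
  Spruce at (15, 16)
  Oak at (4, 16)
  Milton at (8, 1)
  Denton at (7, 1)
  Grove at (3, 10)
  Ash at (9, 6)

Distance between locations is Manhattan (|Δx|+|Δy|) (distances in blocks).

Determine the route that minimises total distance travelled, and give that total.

Shortest round trip = 54 blocks.

With 5 stops there are 5!/2 = 60 distinct round trips (a route and its reverse cost the same).
Spruce→Oak→Milton→Denton→Grove→Ash→Spruce: 11+19+1+13+10+16 = 70
Spruce→Oak→Milton→Denton→Ash→Grove→Spruce: 11+19+1+7+10+18 = 66
Spruce→Oak→Milton→Grove→Denton→Ash→Spruce: 11+19+14+13+7+16 = 80
Spruce→Oak→Milton→Grove→Ash→Denton→Spruce: 11+19+14+10+7+23 = 84
Spruce→Oak→Milton→Ash→Denton→Grove→Spruce: 11+19+6+7+13+18 = 74
Spruce→Oak→Milton→Ash→Grove→Denton→Spruce: 11+19+6+10+13+23 = 82
Spruce→Oak→Denton→Milton→Grove→Ash→Spruce: 11+18+1+14+10+16 = 70
Spruce→Oak→Denton→Milton→Ash→Grove→Spruce: 11+18+1+6+10+18 = 64
Spruce→Oak→Denton→Grove→Milton→Ash→Spruce: 11+18+13+14+6+16 = 78
Spruce→Oak→Denton→Grove→Ash→Milton→Spruce: 11+18+13+10+6+22 = 80
Spruce→Oak→Denton→Ash→Milton→Grove→Spruce: 11+18+7+6+14+18 = 74
Spruce→Oak→Denton→Ash→Grove→Milton→Spruce: 11+18+7+10+14+22 = 82
Spruce→Oak→Grove→Milton→Denton→Ash→Spruce: 11+7+14+1+7+16 = 56
Spruce→Oak→Grove→Milton→Ash→Denton→Spruce: 11+7+14+6+7+23 = 68
… (46 more)
Spruce→Oak→Grove→Denton→Milton→Ash→Spruce: 11+7+13+1+6+16 = 54  ← best
The minimum is 54.
One optimal route: Spruce → Oak → Grove → Denton → Milton → Ash → Spruce (or its reverse).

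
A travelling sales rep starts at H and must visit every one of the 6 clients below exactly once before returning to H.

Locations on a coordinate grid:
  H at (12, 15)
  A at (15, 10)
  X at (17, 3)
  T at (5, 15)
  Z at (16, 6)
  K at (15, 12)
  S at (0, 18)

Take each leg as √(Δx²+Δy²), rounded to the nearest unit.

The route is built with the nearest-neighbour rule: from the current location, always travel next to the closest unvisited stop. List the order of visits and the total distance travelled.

At H the remaining stops are K 4, A 6, T 7, Z 10, S 12, X 13; go to K.
At K the remaining stops are A 2, Z 6, X 9, T 10, S 16; go to A.
At A the remaining stops are Z 4, X 7, T 11, S 17; go to Z.
At Z the remaining stops are X 3, T 14, S 20; go to X.
At X the remaining stops are T 17, S 23; go to T.
At T the remaining stops are S 6; go to S.
Return S→H: 12.
Total = 4 + 2 + 4 + 3 + 17 + 6 + 12 = 48.

48 along H → K → A → Z → X → T → S → H.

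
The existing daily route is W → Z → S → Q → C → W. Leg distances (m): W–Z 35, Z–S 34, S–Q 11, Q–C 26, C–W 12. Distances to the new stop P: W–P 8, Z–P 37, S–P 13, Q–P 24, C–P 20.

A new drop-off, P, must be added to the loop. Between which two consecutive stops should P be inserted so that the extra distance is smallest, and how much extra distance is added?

Insertion cost between consecutive stops i–j is d(i,P) + d(P,j) − d(i,j):
  between W and Z: 8 + 37 − 35 = 10
  between Z and S: 37 + 13 − 34 = 16
  between S and Q: 13 + 24 − 11 = 26
  between Q and C: 24 + 20 − 26 = 18
  between C and W: 20 + 8 − 12 = 16
Cheapest insertion is between W and Z, adding 10.
New total = 118 + 10 = 128.

Minimum extra distance: 10 m, inserting P between W and Z.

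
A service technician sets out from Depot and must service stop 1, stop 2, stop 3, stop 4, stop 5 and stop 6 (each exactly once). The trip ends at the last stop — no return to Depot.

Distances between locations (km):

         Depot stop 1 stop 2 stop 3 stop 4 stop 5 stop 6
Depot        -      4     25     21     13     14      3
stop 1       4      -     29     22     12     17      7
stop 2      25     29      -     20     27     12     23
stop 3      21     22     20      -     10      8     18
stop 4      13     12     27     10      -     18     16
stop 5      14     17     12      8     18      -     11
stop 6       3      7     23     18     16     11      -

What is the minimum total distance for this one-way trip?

There are 6! = 720 possible orderings.
Depot - stop 1 - stop 2 - stop 3 - stop 4 - stop 5 - stop 6: 4+29+20+10+18+11 = 92
Depot - stop 1 - stop 2 - stop 3 - stop 4 - stop 6 - stop 5: 4+29+20+10+16+11 = 90
Depot - stop 1 - stop 2 - stop 3 - stop 5 - stop 4 - stop 6: 4+29+20+8+18+16 = 95
Depot - stop 1 - stop 2 - stop 3 - stop 5 - stop 6 - stop 4: 4+29+20+8+11+16 = 88
Depot - stop 1 - stop 2 - stop 3 - stop 6 - stop 4 - stop 5: 4+29+20+18+16+18 = 105
Depot - stop 1 - stop 2 - stop 3 - stop 6 - stop 5 - stop 4: 4+29+20+18+11+18 = 100
Depot - stop 1 - stop 2 - stop 4 - stop 3 - stop 5 - stop 6: 4+29+27+10+8+11 = 89
Depot - stop 1 - stop 2 - stop 4 - stop 3 - stop 6 - stop 5: 4+29+27+10+18+11 = 99
… (712 more)
Depot - stop 6 - stop 1 - stop 4 - stop 3 - stop 5 - stop 2: 3+7+12+10+8+12 = 52  ← best
The minimum is 52.
One shortest path: Depot → stop 6 → stop 1 → stop 4 → stop 3 → stop 5 → stop 2.

Shortest open route: 52 km.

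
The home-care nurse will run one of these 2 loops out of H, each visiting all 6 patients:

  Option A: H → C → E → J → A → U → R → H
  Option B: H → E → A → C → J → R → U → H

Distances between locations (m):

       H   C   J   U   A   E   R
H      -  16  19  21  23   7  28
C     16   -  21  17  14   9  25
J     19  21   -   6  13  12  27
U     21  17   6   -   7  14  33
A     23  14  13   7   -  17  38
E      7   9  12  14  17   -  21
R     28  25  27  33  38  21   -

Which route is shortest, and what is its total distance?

Option A: 16 + 9 + 12 + 13 + 7 + 33 + 28 = 118
Option B: 7 + 17 + 14 + 21 + 27 + 33 + 21 = 140

118 m — Option A is the shortest.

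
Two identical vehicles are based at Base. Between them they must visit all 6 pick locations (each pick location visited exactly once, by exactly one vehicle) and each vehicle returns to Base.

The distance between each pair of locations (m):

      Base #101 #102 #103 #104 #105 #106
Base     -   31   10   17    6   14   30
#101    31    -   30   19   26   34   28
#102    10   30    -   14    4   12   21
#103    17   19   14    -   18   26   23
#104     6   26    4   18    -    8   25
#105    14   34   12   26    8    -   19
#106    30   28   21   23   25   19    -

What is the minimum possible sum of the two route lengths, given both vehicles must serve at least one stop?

116 m — the smallest possible combined total.

Check every non-empty split of the stops between the two vehicles; for each half take its own optimal tour:
  {#101} + {#102, #103, #104, #105, #106}: 62 + 80 = 142
  {#102} + {#101, #103, #104, #105, #106}: 20 + 97 = 117
  {#101, #102} + {#103, #104, #105, #106}: 71 + 73 = 144
  {#103} + {#101, #102, #104, #105, #106}: 34 + 100 = 134
  {#101, #103} + {#102, #104, #105, #106}: 67 + 64 = 131
  {#102, #103} + {#101, #104, #105, #106}: 41 + 92 = 133
  … (31 splits in total)
  {#104} + {#101, #102, #103, #105, #106}: 12 + 104 = 116  ← best
Best: vehicle 1 Base → #104 → Base = 12; vehicle 2 Base → #102 → #103 → #101 → #106 → #105 → Base = 104; combined 116.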